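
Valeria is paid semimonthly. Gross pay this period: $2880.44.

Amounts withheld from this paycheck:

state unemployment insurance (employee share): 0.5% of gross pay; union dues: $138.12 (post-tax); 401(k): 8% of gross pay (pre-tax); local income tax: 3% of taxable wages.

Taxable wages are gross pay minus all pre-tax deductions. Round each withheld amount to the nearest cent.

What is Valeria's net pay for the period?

$2417.98

401(k): $2880.44 × 0.08 = $230.44
Taxable wages = $2880.44 − $230.44 = $2650.00
Local income tax: $2650.00 × 0.03 = $79.50
State unemployment insurance (employee share): $2880.44 × 0.005 = $14.40
Union dues: $138.12
Total deductions = $230.44 + $79.50 + $14.40 + $138.12 = $462.46
Net pay = $2880.44 − $462.46 = $2417.98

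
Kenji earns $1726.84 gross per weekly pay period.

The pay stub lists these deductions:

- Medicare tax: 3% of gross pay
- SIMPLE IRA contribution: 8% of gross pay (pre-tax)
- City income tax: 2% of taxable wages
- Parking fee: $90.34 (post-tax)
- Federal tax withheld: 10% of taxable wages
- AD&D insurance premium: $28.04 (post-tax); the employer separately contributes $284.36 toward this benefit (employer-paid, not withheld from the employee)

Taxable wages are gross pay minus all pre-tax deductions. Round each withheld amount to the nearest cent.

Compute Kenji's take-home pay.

SIMPLE IRA contribution: $1726.84 × 0.08 = $138.15
Taxable wages = $1726.84 − $138.15 = $1588.69
Federal tax withheld: $1588.69 × 0.1 = $158.87
City income tax: $1588.69 × 0.02 = $31.77
Medicare tax: $1726.84 × 0.03 = $51.81
AD&D insurance premium: $28.04
Parking fee: $90.34
(Employer's $284.36 toward AD&D insurance premium is not withheld from the employee.)
Total deductions = $138.15 + $158.87 + $31.77 + $51.81 + $28.04 + $90.34 = $498.98
Net pay = $1726.84 − $498.98 = $1227.86

$1227.86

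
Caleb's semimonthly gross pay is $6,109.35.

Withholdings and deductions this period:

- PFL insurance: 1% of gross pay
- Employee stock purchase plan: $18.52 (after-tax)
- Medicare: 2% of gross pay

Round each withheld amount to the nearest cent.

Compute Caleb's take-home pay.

$5,907.55

PFL insurance: $6,109.35 × 0.01 = $61.09
Medicare: $6,109.35 × 0.02 = $122.19
Employee stock purchase plan: $18.52
Total deductions = $61.09 + $122.19 + $18.52 = $201.80
Net pay = $6,109.35 − $201.80 = $5,907.55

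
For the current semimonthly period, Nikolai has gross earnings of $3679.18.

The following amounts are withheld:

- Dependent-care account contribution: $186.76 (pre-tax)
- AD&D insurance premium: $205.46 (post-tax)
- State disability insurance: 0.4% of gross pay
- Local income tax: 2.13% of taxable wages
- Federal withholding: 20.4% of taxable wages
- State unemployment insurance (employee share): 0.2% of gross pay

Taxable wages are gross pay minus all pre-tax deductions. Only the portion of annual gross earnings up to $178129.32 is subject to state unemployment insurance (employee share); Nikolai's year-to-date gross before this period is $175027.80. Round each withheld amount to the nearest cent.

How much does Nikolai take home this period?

Dependent-care account contribution: $186.76
Taxable wages = $3679.18 − $186.76 = $3492.42
Local income tax: $3492.42 × 0.0213 = $74.39
Federal withholding: $3492.42 × 0.204 = $712.45
State unemployment insurance (employee share): only $178129.32 − $175027.80 = $3101.52 of this check is subject → $3101.52 × 0.002 = $6.20
State disability insurance: $3679.18 × 0.004 = $14.72
AD&D insurance premium: $205.46
Total deductions = $186.76 + $74.39 + $712.45 + $6.20 + $14.72 + $205.46 = $1199.98
Net pay = $3679.18 − $1199.98 = $2479.20

$2479.20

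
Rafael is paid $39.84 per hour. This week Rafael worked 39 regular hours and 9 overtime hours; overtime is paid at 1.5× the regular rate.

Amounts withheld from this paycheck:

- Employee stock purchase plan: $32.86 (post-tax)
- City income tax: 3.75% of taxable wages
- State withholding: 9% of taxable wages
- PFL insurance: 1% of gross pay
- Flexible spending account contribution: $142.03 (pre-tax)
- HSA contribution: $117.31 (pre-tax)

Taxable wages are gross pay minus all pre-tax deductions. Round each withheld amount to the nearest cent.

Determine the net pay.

$1,544.87

Regular pay: 39 × $39.84 = $1,553.76
Overtime pay: 9 × $39.84 × 1.5 = $537.84
Gross pay = $1,553.76 + $537.84 = $2,091.60
Flexible spending account contribution: $142.03
HSA contribution: $117.31
Pre-tax total = $142.03 + $117.31 = $259.34
Taxable wages = $2,091.60 − $259.34 = $1,832.26
City income tax: $1,832.26 × 0.0375 = $68.71
State withholding: $1,832.26 × 0.09 = $164.90
PFL insurance: $2,091.60 × 0.01 = $20.92
Employee stock purchase plan: $32.86
Total deductions = $142.03 + $117.31 + $68.71 + $164.90 + $20.92 + $32.86 = $546.73
Net pay = $2,091.60 − $546.73 = $1,544.87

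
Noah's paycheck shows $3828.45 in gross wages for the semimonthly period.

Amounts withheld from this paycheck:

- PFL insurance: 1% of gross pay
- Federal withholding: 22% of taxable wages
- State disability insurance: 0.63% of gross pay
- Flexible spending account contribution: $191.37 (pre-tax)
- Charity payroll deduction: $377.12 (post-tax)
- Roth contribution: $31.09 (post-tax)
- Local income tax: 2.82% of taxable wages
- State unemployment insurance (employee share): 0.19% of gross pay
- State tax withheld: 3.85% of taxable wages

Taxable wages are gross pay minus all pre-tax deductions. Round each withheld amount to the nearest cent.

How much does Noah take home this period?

Flexible spending account contribution: $191.37
Taxable wages = $3828.45 − $191.37 = $3637.08
Local income tax: $3637.08 × 0.0282 = $102.57
State tax withheld: $3637.08 × 0.0385 = $140.03
Federal withholding: $3637.08 × 0.22 = $800.16
PFL insurance: $3828.45 × 0.01 = $38.28
State unemployment insurance (employee share): $3828.45 × 0.0019 = $7.27
State disability insurance: $3828.45 × 0.0063 = $24.12
Charity payroll deduction: $377.12
Roth contribution: $31.09
Total deductions = $191.37 + $102.57 + $140.03 + $800.16 + $38.28 + $7.27 + $24.12 + $377.12 + $31.09 = $1712.01
Net pay = $3828.45 − $1712.01 = $2116.44

$2116.44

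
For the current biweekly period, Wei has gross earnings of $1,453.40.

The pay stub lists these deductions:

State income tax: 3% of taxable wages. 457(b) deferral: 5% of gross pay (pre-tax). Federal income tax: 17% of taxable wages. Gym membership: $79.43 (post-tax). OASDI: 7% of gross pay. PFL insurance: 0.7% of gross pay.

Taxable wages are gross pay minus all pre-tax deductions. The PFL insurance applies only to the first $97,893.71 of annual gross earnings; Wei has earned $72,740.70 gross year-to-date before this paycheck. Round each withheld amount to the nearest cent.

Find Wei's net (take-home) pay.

$913.25

457(b) deferral: $1,453.40 × 0.05 = $72.67
Taxable wages = $1,453.40 − $72.67 = $1,380.73
State income tax: $1,380.73 × 0.03 = $41.42
Federal income tax: $1,380.73 × 0.17 = $234.72
PFL insurance: cap not yet reached, full $1,453.40 is subject → $1,453.40 × 0.007 = $10.17
OASDI: $1,453.40 × 0.07 = $101.74
Gym membership: $79.43
Total deductions = $72.67 + $41.42 + $234.72 + $10.17 + $101.74 + $79.43 = $540.15
Net pay = $1,453.40 − $540.15 = $913.25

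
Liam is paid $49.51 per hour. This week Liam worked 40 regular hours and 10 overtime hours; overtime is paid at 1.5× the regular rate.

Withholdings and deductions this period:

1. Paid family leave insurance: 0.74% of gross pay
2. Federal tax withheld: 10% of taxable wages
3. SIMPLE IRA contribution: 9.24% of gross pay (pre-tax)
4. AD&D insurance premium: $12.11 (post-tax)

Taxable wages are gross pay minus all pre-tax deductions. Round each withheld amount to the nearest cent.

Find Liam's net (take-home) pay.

$2,192.04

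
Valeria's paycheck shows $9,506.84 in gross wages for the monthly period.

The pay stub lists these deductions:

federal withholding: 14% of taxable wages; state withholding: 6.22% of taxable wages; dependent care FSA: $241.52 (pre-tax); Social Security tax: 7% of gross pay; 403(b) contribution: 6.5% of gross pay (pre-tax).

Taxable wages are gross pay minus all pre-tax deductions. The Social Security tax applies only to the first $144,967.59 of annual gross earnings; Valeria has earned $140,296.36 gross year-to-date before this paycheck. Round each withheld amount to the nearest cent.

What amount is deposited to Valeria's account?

$6,571.89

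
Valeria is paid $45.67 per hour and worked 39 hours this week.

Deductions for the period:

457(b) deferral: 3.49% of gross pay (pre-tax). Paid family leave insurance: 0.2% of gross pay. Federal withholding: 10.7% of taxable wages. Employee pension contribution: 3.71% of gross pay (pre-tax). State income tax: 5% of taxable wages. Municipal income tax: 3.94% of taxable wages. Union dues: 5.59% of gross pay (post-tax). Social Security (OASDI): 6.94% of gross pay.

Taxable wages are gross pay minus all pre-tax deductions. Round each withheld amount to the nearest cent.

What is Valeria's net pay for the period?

$1101.53

Gross pay: 39 × $45.67 = $1781.13
Employee pension contribution: $1781.13 × 0.0371 = $66.08
457(b) deferral: $1781.13 × 0.0349 = $62.16
Pre-tax total = $66.08 + $62.16 = $128.24
Taxable wages = $1781.13 − $128.24 = $1652.89
State income tax: $1652.89 × 0.05 = $82.64
Federal withholding: $1652.89 × 0.107 = $176.86
Municipal income tax: $1652.89 × 0.0394 = $65.12
Paid family leave insurance: $1781.13 × 0.002 = $3.56
Social Security (OASDI): $1781.13 × 0.0694 = $123.61
Union dues: $1781.13 × 0.0559 = $99.57
Total deductions = $66.08 + $62.16 + $82.64 + $176.86 + $65.12 + $3.56 + $123.61 + $99.57 = $679.60
Net pay = $1781.13 − $679.60 = $1101.53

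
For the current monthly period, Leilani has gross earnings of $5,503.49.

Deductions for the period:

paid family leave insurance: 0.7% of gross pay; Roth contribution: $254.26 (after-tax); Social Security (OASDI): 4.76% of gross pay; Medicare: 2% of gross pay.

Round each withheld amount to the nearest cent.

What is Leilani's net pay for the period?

$4,838.67

Paid family leave insurance: $5,503.49 × 0.007 = $38.52
Medicare: $5,503.49 × 0.02 = $110.07
Social Security (OASDI): $5,503.49 × 0.0476 = $261.97
Roth contribution: $254.26
Total deductions = $38.52 + $110.07 + $261.97 + $254.26 = $664.82
Net pay = $5,503.49 − $664.82 = $4,838.67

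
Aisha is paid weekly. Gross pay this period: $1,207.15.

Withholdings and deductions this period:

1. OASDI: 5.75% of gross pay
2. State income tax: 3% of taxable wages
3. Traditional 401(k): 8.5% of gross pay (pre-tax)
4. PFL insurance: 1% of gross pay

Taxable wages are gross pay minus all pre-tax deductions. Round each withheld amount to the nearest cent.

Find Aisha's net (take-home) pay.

Traditional 401(k): $1,207.15 × 0.085 = $102.61
Taxable wages = $1,207.15 − $102.61 = $1,104.54
State income tax: $1,104.54 × 0.03 = $33.14
OASDI: $1,207.15 × 0.0575 = $69.41
PFL insurance: $1,207.15 × 0.01 = $12.07
Total deductions = $102.61 + $33.14 + $69.41 + $12.07 = $217.23
Net pay = $1,207.15 − $217.23 = $989.92

$989.92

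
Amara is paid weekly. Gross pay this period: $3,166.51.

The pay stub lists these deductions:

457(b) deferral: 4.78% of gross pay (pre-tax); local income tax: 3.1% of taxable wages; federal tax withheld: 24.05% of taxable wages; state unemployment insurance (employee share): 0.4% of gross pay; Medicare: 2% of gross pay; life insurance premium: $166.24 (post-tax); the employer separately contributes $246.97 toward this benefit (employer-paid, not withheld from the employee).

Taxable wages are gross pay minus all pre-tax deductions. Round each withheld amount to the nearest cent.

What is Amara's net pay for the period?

$1,954.30

457(b) deferral: $3,166.51 × 0.0478 = $151.36
Taxable wages = $3,166.51 − $151.36 = $3,015.15
Local income tax: $3,015.15 × 0.031 = $93.47
Federal tax withheld: $3,015.15 × 0.2405 = $725.14
Medicare: $3,166.51 × 0.02 = $63.33
State unemployment insurance (employee share): $3,166.51 × 0.004 = $12.67
Life insurance premium: $166.24
(Employer's $246.97 toward life insurance premium is not withheld from the employee.)
Total deductions = $151.36 + $93.47 + $725.14 + $63.33 + $12.67 + $166.24 = $1,212.21
Net pay = $3,166.51 − $1,212.21 = $1,954.30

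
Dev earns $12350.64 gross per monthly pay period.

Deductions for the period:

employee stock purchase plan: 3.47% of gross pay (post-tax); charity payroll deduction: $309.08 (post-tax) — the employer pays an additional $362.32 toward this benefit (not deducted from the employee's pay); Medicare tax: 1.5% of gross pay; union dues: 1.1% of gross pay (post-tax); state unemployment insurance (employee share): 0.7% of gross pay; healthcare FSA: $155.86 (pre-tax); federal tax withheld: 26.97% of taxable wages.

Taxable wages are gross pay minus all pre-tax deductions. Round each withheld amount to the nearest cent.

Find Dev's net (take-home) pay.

$7760.63

Healthcare FSA: $155.86
Taxable wages = $12350.64 − $155.86 = $12194.78
Federal tax withheld: $12194.78 × 0.2697 = $3288.93
State unemployment insurance (employee share): $12350.64 × 0.007 = $86.45
Medicare tax: $12350.64 × 0.015 = $185.26
Employee stock purchase plan: $12350.64 × 0.0347 = $428.57
Charity payroll deduction: $309.08
Union dues: $12350.64 × 0.011 = $135.86
(Employer's $362.32 toward charity payroll deduction is not withheld from the employee.)
Total deductions = $155.86 + $3288.93 + $86.45 + $185.26 + $428.57 + $309.08 + $135.86 = $4590.01
Net pay = $12350.64 − $4590.01 = $7760.63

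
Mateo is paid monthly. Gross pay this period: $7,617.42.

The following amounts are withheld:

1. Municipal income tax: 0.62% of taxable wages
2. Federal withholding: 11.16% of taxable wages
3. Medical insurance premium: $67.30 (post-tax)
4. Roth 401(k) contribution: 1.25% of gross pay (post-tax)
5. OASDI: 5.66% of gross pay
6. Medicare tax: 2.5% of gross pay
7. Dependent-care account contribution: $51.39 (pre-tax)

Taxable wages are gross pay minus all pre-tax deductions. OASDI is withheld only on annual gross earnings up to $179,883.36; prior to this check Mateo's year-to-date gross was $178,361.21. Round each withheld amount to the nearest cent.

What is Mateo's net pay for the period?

Dependent-care account contribution: $51.39
Taxable wages = $7,617.42 − $51.39 = $7,566.03
Municipal income tax: $7,566.03 × 0.0062 = $46.91
Federal withholding: $7,566.03 × 0.1116 = $844.37
Medicare tax: $7,617.42 × 0.025 = $190.44
OASDI: only $179,883.36 − $178,361.21 = $1,522.15 of this check is subject → $1,522.15 × 0.0566 = $86.15
Roth 401(k) contribution: $7,617.42 × 0.0125 = $95.22
Medical insurance premium: $67.30
Total deductions = $51.39 + $46.91 + $844.37 + $190.44 + $86.15 + $95.22 + $67.30 = $1,381.78
Net pay = $7,617.42 − $1,381.78 = $6,235.64

$6,235.64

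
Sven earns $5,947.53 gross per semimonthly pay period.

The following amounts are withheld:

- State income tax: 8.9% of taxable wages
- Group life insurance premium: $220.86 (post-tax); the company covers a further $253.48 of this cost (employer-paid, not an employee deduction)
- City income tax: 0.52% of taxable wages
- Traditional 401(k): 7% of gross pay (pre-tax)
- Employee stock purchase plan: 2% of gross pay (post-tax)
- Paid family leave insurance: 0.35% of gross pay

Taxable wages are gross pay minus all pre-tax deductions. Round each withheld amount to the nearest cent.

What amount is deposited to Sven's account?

Traditional 401(k): $5,947.53 × 0.07 = $416.33
Taxable wages = $5,947.53 − $416.33 = $5,531.20
City income tax: $5,531.20 × 0.0052 = $28.76
State income tax: $5,531.20 × 0.089 = $492.28
Paid family leave insurance: $5,947.53 × 0.0035 = $20.82
Employee stock purchase plan: $5,947.53 × 0.02 = $118.95
Group life insurance premium: $220.86
(Employer's $253.48 toward group life insurance premium is not withheld from the employee.)
Total deductions = $416.33 + $28.76 + $492.28 + $20.82 + $118.95 + $220.86 = $1,298.00
Net pay = $5,947.53 − $1,298.00 = $4,649.53

$4,649.53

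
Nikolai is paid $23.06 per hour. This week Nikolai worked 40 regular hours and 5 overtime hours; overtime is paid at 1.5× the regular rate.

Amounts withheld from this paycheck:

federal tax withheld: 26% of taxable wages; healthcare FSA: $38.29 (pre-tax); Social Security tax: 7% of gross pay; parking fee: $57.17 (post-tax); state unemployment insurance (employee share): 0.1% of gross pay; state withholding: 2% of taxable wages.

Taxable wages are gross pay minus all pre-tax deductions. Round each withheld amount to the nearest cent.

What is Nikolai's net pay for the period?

$626.14

Regular pay: 40 × $23.06 = $922.40
Overtime pay: 5 × $23.06 × 1.5 = $172.95
Gross pay = $922.40 + $172.95 = $1,095.35
Healthcare FSA: $38.29
Taxable wages = $1,095.35 − $38.29 = $1,057.06
Federal tax withheld: $1,057.06 × 0.26 = $274.84
State withholding: $1,057.06 × 0.02 = $21.14
Social Security tax: $1,095.35 × 0.07 = $76.67
State unemployment insurance (employee share): $1,095.35 × 0.001 = $1.10
Parking fee: $57.17
Total deductions = $38.29 + $274.84 + $21.14 + $76.67 + $1.10 + $57.17 = $469.21
Net pay = $1,095.35 − $469.21 = $626.14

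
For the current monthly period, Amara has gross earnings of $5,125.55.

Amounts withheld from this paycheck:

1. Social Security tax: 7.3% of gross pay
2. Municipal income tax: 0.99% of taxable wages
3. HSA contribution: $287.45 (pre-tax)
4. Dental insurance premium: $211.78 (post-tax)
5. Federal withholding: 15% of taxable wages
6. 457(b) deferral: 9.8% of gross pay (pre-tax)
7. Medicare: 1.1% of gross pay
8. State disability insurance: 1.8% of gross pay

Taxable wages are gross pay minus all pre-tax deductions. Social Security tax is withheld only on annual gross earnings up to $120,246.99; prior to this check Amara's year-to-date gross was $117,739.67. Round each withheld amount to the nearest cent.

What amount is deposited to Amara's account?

457(b) deferral: $5,125.55 × 0.098 = $502.30
HSA contribution: $287.45
Pre-tax total = $502.30 + $287.45 = $789.75
Taxable wages = $5,125.55 − $789.75 = $4,335.80
Federal withholding: $4,335.80 × 0.15 = $650.37
Municipal income tax: $4,335.80 × 0.0099 = $42.92
Medicare: $5,125.55 × 0.011 = $56.38
State disability insurance: $5,125.55 × 0.018 = $92.26
Social Security tax: only $120,246.99 − $117,739.67 = $2,507.32 of this check is subject → $2,507.32 × 0.073 = $183.03
Dental insurance premium: $211.78
Total deductions = $502.30 + $287.45 + $650.37 + $42.92 + $56.38 + $92.26 + $183.03 + $211.78 = $2,026.49
Net pay = $5,125.55 − $2,026.49 = $3,099.06

$3,099.06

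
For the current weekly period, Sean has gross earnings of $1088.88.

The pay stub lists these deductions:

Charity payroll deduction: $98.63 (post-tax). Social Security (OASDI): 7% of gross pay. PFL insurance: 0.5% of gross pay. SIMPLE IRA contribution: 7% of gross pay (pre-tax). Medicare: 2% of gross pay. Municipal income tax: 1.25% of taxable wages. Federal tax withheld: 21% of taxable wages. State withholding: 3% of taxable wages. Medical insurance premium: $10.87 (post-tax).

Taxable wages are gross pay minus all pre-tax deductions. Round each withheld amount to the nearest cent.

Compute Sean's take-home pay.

$544.02

SIMPLE IRA contribution: $1088.88 × 0.07 = $76.22
Taxable wages = $1088.88 − $76.22 = $1012.66
Federal tax withheld: $1012.66 × 0.21 = $212.66
Municipal income tax: $1012.66 × 0.0125 = $12.66
State withholding: $1012.66 × 0.03 = $30.38
Social Security (OASDI): $1088.88 × 0.07 = $76.22
PFL insurance: $1088.88 × 0.005 = $5.44
Medicare: $1088.88 × 0.02 = $21.78
Charity payroll deduction: $98.63
Medical insurance premium: $10.87
Total deductions = $76.22 + $212.66 + $12.66 + $30.38 + $76.22 + $5.44 + $21.78 + $98.63 + $10.87 = $544.86
Net pay = $1088.88 − $544.86 = $544.02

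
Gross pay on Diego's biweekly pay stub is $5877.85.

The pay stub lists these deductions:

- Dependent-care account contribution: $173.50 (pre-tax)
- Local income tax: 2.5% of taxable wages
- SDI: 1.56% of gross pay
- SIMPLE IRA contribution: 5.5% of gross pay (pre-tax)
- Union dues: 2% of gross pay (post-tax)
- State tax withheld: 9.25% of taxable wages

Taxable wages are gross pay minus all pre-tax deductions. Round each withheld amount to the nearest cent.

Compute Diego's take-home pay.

$4539.54

Dependent-care account contribution: $173.50
SIMPLE IRA contribution: $5877.85 × 0.055 = $323.28
Pre-tax total = $173.50 + $323.28 = $496.78
Taxable wages = $5877.85 − $496.78 = $5381.07
State tax withheld: $5381.07 × 0.0925 = $497.75
Local income tax: $5381.07 × 0.025 = $134.53
SDI: $5877.85 × 0.0156 = $91.69
Union dues: $5877.85 × 0.02 = $117.56
Total deductions = $173.50 + $323.28 + $497.75 + $134.53 + $91.69 + $117.56 = $1338.31
Net pay = $5877.85 − $1338.31 = $4539.54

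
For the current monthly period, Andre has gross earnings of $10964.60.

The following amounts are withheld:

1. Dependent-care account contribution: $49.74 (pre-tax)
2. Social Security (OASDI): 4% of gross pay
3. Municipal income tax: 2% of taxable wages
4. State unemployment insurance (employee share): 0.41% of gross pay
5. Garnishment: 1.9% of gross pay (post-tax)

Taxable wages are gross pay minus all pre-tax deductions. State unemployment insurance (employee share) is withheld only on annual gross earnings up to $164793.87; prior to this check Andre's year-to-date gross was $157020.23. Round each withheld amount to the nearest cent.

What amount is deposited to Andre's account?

Dependent-care account contribution: $49.74
Taxable wages = $10964.60 − $49.74 = $10914.86
Municipal income tax: $10914.86 × 0.02 = $218.30
State unemployment insurance (employee share): only $164793.87 − $157020.23 = $7773.64 of this check is subject → $7773.64 × 0.0041 = $31.87
Social Security (OASDI): $10964.60 × 0.04 = $438.58
Garnishment: $10964.60 × 0.019 = $208.33
Total deductions = $49.74 + $218.30 + $31.87 + $438.58 + $208.33 = $946.82
Net pay = $10964.60 − $946.82 = $10017.78

$10017.78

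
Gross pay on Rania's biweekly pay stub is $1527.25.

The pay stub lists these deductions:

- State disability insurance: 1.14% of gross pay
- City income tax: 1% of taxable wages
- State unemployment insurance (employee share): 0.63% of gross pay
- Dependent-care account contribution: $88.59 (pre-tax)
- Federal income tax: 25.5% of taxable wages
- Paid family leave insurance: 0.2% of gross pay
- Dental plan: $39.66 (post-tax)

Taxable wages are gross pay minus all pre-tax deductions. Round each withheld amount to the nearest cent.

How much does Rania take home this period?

Dependent-care account contribution: $88.59
Taxable wages = $1527.25 − $88.59 = $1438.66
Federal income tax: $1438.66 × 0.255 = $366.86
City income tax: $1438.66 × 0.01 = $14.39
State disability insurance: $1527.25 × 0.0114 = $17.41
Paid family leave insurance: $1527.25 × 0.002 = $3.05
State unemployment insurance (employee share): $1527.25 × 0.0063 = $9.62
Dental plan: $39.66
Total deductions = $88.59 + $366.86 + $14.39 + $17.41 + $3.05 + $9.62 + $39.66 = $539.58
Net pay = $1527.25 − $539.58 = $987.67

$987.67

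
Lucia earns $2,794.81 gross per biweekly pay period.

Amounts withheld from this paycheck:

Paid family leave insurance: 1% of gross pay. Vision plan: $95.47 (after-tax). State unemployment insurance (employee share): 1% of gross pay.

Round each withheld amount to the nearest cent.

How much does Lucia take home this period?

$2,643.44

Paid family leave insurance: $2,794.81 × 0.01 = $27.95
State unemployment insurance (employee share): $2,794.81 × 0.01 = $27.95
Vision plan: $95.47
Total deductions = $27.95 + $27.95 + $95.47 = $151.37
Net pay = $2,794.81 − $151.37 = $2,643.44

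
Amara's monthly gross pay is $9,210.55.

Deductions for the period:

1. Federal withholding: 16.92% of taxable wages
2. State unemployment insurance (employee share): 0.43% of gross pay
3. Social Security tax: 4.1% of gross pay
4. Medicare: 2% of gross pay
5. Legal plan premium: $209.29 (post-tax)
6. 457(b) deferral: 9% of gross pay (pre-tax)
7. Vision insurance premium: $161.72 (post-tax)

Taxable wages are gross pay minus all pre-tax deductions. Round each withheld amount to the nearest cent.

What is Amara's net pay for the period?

457(b) deferral: $9,210.55 × 0.09 = $828.95
Taxable wages = $9,210.55 − $828.95 = $8,381.60
Federal withholding: $8,381.60 × 0.1692 = $1,418.17
Medicare: $9,210.55 × 0.02 = $184.21
Social Security tax: $9,210.55 × 0.041 = $377.63
State unemployment insurance (employee share): $9,210.55 × 0.0043 = $39.61
Legal plan premium: $209.29
Vision insurance premium: $161.72
Total deductions = $828.95 + $1,418.17 + $184.21 + $377.63 + $39.61 + $209.29 + $161.72 = $3,219.58
Net pay = $9,210.55 − $3,219.58 = $5,990.97

$5,990.97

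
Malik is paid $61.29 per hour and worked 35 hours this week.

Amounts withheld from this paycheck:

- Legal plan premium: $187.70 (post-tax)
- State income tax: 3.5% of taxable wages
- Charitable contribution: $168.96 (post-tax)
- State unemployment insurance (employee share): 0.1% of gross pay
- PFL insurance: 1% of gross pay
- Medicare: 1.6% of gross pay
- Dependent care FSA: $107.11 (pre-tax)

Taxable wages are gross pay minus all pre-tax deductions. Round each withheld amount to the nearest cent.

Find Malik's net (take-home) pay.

Gross pay: 35 × $61.29 = $2,145.15
Dependent care FSA: $107.11
Taxable wages = $2,145.15 − $107.11 = $2,038.04
State income tax: $2,038.04 × 0.035 = $71.33
PFL insurance: $2,145.15 × 0.01 = $21.45
Medicare: $2,145.15 × 0.016 = $34.32
State unemployment insurance (employee share): $2,145.15 × 0.001 = $2.15
Legal plan premium: $187.70
Charitable contribution: $168.96
Total deductions = $107.11 + $71.33 + $21.45 + $34.32 + $2.15 + $187.70 + $168.96 = $593.02
Net pay = $2,145.15 − $593.02 = $1,552.13

$1,552.13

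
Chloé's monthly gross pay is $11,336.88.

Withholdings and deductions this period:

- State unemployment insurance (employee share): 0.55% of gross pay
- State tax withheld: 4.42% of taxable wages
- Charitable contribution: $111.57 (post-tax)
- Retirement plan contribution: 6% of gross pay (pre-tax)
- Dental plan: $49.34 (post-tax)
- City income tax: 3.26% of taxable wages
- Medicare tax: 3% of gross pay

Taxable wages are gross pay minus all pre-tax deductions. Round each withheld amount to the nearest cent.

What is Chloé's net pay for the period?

Retirement plan contribution: $11,336.88 × 0.06 = $680.21
Taxable wages = $11,336.88 − $680.21 = $10,656.67
State tax withheld: $10,656.67 × 0.0442 = $471.02
City income tax: $10,656.67 × 0.0326 = $347.41
State unemployment insurance (employee share): $11,336.88 × 0.0055 = $62.35
Medicare tax: $11,336.88 × 0.03 = $340.11
Dental plan: $49.34
Charitable contribution: $111.57
Total deductions = $680.21 + $471.02 + $347.41 + $62.35 + $340.11 + $49.34 + $111.57 = $2,062.01
Net pay = $11,336.88 − $2,062.01 = $9,274.87

$9,274.87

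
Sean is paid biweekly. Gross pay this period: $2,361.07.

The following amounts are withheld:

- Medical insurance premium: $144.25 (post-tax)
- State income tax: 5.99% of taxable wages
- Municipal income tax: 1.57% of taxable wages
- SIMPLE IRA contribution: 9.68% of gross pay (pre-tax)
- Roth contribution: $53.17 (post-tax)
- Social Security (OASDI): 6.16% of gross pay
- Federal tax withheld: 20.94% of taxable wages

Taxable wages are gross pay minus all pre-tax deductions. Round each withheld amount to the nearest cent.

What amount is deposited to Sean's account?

SIMPLE IRA contribution: $2,361.07 × 0.0968 = $228.55
Taxable wages = $2,361.07 − $228.55 = $2,132.52
Municipal income tax: $2,132.52 × 0.0157 = $33.48
Federal tax withheld: $2,132.52 × 0.2094 = $446.55
State income tax: $2,132.52 × 0.0599 = $127.74
Social Security (OASDI): $2,361.07 × 0.0616 = $145.44
Roth contribution: $53.17
Medical insurance premium: $144.25
Total deductions = $228.55 + $33.48 + $446.55 + $127.74 + $145.44 + $53.17 + $144.25 = $1,179.18
Net pay = $2,361.07 − $1,179.18 = $1,181.89

$1,181.89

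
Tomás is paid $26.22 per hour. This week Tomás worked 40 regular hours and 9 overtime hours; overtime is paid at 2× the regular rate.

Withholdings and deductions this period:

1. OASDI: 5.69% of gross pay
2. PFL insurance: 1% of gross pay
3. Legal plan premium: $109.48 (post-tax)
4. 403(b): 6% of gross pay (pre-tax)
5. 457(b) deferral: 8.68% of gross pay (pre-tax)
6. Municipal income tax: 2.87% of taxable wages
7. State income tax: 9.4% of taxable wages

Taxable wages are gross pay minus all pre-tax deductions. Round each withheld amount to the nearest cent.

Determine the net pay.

Regular pay: 40 × $26.22 = $1,048.80
Overtime pay: 9 × $26.22 × 2 = $471.96
Gross pay = $1,048.80 + $471.96 = $1,520.76
457(b) deferral: $1,520.76 × 0.0868 = $132.00
403(b): $1,520.76 × 0.06 = $91.25
Pre-tax total = $132.00 + $91.25 = $223.25
Taxable wages = $1,520.76 − $223.25 = $1,297.51
Municipal income tax: $1,297.51 × 0.0287 = $37.24
State income tax: $1,297.51 × 0.094 = $121.97
OASDI: $1,520.76 × 0.0569 = $86.53
PFL insurance: $1,520.76 × 0.01 = $15.21
Legal plan premium: $109.48
Total deductions = $132.00 + $91.25 + $37.24 + $121.97 + $86.53 + $15.21 + $109.48 = $593.68
Net pay = $1,520.76 − $593.68 = $927.08

$927.08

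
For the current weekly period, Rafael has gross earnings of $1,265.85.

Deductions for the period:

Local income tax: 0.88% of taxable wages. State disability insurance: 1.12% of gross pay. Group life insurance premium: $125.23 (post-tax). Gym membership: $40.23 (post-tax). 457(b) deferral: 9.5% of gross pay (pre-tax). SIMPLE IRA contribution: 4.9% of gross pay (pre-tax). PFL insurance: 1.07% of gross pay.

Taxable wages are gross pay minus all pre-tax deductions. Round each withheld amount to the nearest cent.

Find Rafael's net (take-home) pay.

$880.84

SIMPLE IRA contribution: $1,265.85 × 0.049 = $62.03
457(b) deferral: $1,265.85 × 0.095 = $120.26
Pre-tax total = $62.03 + $120.26 = $182.29
Taxable wages = $1,265.85 − $182.29 = $1,083.56
Local income tax: $1,083.56 × 0.0088 = $9.54
PFL insurance: $1,265.85 × 0.0107 = $13.54
State disability insurance: $1,265.85 × 0.0112 = $14.18
Group life insurance premium: $125.23
Gym membership: $40.23
Total deductions = $62.03 + $120.26 + $9.54 + $13.54 + $14.18 + $125.23 + $40.23 = $385.01
Net pay = $1,265.85 − $385.01 = $880.84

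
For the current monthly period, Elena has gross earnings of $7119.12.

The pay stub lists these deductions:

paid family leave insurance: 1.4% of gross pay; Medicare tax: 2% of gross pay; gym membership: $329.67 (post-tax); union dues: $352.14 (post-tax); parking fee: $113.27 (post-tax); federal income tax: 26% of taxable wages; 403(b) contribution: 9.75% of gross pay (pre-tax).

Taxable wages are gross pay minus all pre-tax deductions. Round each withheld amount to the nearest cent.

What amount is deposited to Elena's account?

$3717.38

403(b) contribution: $7119.12 × 0.0975 = $694.11
Taxable wages = $7119.12 − $694.11 = $6425.01
Federal income tax: $6425.01 × 0.26 = $1670.50
Medicare tax: $7119.12 × 0.02 = $142.38
Paid family leave insurance: $7119.12 × 0.014 = $99.67
Gym membership: $329.67
Union dues: $352.14
Parking fee: $113.27
Total deductions = $694.11 + $1670.50 + $142.38 + $99.67 + $329.67 + $352.14 + $113.27 = $3401.74
Net pay = $7119.12 − $3401.74 = $3717.38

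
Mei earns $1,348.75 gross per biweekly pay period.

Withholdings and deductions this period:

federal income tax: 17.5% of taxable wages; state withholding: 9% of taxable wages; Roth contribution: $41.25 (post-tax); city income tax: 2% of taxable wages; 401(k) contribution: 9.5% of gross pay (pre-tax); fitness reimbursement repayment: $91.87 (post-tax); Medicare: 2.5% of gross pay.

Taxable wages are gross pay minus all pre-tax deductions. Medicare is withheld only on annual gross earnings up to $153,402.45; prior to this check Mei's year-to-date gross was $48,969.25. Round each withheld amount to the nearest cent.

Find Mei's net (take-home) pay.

401(k) contribution: $1,348.75 × 0.095 = $128.13
Taxable wages = $1,348.75 − $128.13 = $1,220.62
State withholding: $1,220.62 × 0.09 = $109.86
Federal income tax: $1,220.62 × 0.175 = $213.61
City income tax: $1,220.62 × 0.02 = $24.41
Medicare: cap not yet reached, full $1,348.75 is subject → $1,348.75 × 0.025 = $33.72
Fitness reimbursement repayment: $91.87
Roth contribution: $41.25
Total deductions = $128.13 + $109.86 + $213.61 + $24.41 + $33.72 + $91.87 + $41.25 = $642.85
Net pay = $1,348.75 − $642.85 = $705.90

$705.90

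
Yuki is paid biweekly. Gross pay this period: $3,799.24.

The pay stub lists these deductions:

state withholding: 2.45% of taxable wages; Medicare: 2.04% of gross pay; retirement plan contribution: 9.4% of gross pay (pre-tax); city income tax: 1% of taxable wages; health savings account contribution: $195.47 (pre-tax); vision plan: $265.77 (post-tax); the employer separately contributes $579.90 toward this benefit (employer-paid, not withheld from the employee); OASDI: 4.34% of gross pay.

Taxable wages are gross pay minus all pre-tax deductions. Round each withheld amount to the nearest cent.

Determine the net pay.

Health savings account contribution: $195.47
Retirement plan contribution: $3,799.24 × 0.094 = $357.13
Pre-tax total = $195.47 + $357.13 = $552.60
Taxable wages = $3,799.24 − $552.60 = $3,246.64
State withholding: $3,246.64 × 0.0245 = $79.54
City income tax: $3,246.64 × 0.01 = $32.47
OASDI: $3,799.24 × 0.0434 = $164.89
Medicare: $3,799.24 × 0.0204 = $77.50
Vision plan: $265.77
(Employer's $579.90 toward vision plan is not withheld from the employee.)
Total deductions = $195.47 + $357.13 + $79.54 + $32.47 + $164.89 + $77.50 + $265.77 = $1,172.77
Net pay = $3,799.24 − $1,172.77 = $2,626.47

$2,626.47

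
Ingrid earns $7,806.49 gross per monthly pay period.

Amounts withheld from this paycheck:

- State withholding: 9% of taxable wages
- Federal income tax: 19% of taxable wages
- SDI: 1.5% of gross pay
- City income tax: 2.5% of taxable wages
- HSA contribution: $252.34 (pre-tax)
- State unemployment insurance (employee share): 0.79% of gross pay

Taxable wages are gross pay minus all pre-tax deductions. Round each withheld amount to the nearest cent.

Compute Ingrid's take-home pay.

$5,071.37

HSA contribution: $252.34
Taxable wages = $7,806.49 − $252.34 = $7,554.15
Federal income tax: $7,554.15 × 0.19 = $1,435.29
State withholding: $7,554.15 × 0.09 = $679.87
City income tax: $7,554.15 × 0.025 = $188.85
SDI: $7,806.49 × 0.015 = $117.10
State unemployment insurance (employee share): $7,806.49 × 0.0079 = $61.67
Total deductions = $252.34 + $1,435.29 + $679.87 + $188.85 + $117.10 + $61.67 = $2,735.12
Net pay = $7,806.49 − $2,735.12 = $5,071.37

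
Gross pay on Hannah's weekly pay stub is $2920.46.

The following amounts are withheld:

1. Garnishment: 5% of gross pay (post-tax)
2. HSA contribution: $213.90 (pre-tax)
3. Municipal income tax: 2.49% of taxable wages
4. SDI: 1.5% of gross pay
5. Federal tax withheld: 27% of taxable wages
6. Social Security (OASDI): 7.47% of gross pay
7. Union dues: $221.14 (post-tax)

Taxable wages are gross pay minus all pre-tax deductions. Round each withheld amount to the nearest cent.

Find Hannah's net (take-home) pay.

$1279.27

HSA contribution: $213.90
Taxable wages = $2920.46 − $213.90 = $2706.56
Federal tax withheld: $2706.56 × 0.27 = $730.77
Municipal income tax: $2706.56 × 0.0249 = $67.39
Social Security (OASDI): $2920.46 × 0.0747 = $218.16
SDI: $2920.46 × 0.015 = $43.81
Union dues: $221.14
Garnishment: $2920.46 × 0.05 = $146.02
Total deductions = $213.90 + $730.77 + $67.39 + $218.16 + $43.81 + $221.14 + $146.02 = $1641.19
Net pay = $2920.46 − $1641.19 = $1279.27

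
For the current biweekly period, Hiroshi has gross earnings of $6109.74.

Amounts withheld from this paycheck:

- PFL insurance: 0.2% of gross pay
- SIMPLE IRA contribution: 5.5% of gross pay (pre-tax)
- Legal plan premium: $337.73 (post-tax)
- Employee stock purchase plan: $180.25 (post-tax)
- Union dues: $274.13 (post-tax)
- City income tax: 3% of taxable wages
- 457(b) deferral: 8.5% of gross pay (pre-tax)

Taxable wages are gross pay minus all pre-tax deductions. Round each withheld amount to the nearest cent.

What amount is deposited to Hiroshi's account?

$4292.41

457(b) deferral: $6109.74 × 0.085 = $519.33
SIMPLE IRA contribution: $6109.74 × 0.055 = $336.04
Pre-tax total = $519.33 + $336.04 = $855.37
Taxable wages = $6109.74 − $855.37 = $5254.37
City income tax: $5254.37 × 0.03 = $157.63
PFL insurance: $6109.74 × 0.002 = $12.22
Union dues: $274.13
Employee stock purchase plan: $180.25
Legal plan premium: $337.73
Total deductions = $519.33 + $336.04 + $157.63 + $12.22 + $274.13 + $180.25 + $337.73 = $1817.33
Net pay = $6109.74 − $1817.33 = $4292.41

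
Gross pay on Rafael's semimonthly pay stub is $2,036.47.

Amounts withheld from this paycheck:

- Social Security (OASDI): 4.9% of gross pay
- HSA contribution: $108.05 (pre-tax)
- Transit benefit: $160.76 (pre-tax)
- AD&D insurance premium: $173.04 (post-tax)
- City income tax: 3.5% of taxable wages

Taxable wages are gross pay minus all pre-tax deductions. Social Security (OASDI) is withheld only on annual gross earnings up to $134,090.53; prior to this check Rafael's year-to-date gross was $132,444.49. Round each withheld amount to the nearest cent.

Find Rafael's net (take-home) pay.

HSA contribution: $108.05
Transit benefit: $160.76
Pre-tax total = $108.05 + $160.76 = $268.81
Taxable wages = $2,036.47 − $268.81 = $1,767.66
City income tax: $1,767.66 × 0.035 = $61.87
Social Security (OASDI): only $134,090.53 − $132,444.49 = $1,646.04 of this check is subject → $1,646.04 × 0.049 = $80.66
AD&D insurance premium: $173.04
Total deductions = $108.05 + $160.76 + $61.87 + $80.66 + $173.04 = $584.38
Net pay = $2,036.47 − $584.38 = $1,452.09

$1,452.09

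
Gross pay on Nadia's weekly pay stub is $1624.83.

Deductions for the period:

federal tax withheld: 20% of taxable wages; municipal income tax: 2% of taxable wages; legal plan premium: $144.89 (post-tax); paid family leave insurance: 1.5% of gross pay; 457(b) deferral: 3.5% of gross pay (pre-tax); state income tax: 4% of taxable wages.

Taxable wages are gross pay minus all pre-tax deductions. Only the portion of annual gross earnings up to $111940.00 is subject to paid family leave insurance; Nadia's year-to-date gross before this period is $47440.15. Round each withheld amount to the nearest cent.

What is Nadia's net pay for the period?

457(b) deferral: $1624.83 × 0.035 = $56.87
Taxable wages = $1624.83 − $56.87 = $1567.96
State income tax: $1567.96 × 0.04 = $62.72
Municipal income tax: $1567.96 × 0.02 = $31.36
Federal tax withheld: $1567.96 × 0.2 = $313.59
Paid family leave insurance: cap not yet reached, full $1624.83 is subject → $1624.83 × 0.015 = $24.37
Legal plan premium: $144.89
Total deductions = $56.87 + $62.72 + $31.36 + $313.59 + $24.37 + $144.89 = $633.80
Net pay = $1624.83 − $633.80 = $991.03

$991.03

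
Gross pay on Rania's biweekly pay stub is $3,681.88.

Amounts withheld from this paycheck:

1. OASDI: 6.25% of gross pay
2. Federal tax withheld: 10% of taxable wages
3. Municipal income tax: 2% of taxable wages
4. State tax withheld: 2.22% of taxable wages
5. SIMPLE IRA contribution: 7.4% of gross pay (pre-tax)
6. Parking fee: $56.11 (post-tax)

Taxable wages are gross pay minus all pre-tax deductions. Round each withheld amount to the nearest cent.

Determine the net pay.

$2,638.37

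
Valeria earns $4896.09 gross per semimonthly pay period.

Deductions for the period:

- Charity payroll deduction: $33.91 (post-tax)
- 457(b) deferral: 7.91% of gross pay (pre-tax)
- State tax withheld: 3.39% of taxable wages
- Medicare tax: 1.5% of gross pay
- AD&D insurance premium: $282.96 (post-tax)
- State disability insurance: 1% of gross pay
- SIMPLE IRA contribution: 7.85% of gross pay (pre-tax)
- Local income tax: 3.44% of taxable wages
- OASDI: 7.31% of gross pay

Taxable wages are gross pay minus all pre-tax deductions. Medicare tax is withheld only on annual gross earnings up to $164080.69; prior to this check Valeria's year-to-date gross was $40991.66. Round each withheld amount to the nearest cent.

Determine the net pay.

SIMPLE IRA contribution: $4896.09 × 0.0785 = $384.34
457(b) deferral: $4896.09 × 0.0791 = $387.28
Pre-tax total = $384.34 + $387.28 = $771.62
Taxable wages = $4896.09 − $771.62 = $4124.47
Local income tax: $4124.47 × 0.0344 = $141.88
State tax withheld: $4124.47 × 0.0339 = $139.82
Medicare tax: cap not yet reached, full $4896.09 is subject → $4896.09 × 0.015 = $73.44
State disability insurance: $4896.09 × 0.01 = $48.96
OASDI: $4896.09 × 0.0731 = $357.90
AD&D insurance premium: $282.96
Charity payroll deduction: $33.91
Total deductions = $384.34 + $387.28 + $141.88 + $139.82 + $73.44 + $48.96 + $357.90 + $282.96 + $33.91 = $1850.49
Net pay = $4896.09 − $1850.49 = $3045.60

$3045.60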